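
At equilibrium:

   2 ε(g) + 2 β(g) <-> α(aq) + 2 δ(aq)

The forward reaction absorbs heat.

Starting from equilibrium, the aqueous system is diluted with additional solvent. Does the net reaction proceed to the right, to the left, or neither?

Dilution lowers every aqueous concentration by the same factor. Δn_aq = 3 − 0 = +3, so the system shifts toward the side with more dissolved moles — to the right.

right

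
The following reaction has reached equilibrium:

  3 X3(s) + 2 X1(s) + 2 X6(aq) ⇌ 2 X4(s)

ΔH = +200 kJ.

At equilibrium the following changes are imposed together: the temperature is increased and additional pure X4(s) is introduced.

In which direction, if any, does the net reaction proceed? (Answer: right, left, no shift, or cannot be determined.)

right

The forward reaction is endothermic. Raising T favours the endothermic direction — shift to the right.
X4 is a pure solid; its activity is 1 regardless of amount, so Q is unaffected — no shift from this change.
Only the nonzero effect(s) matter; the net shift is to the right.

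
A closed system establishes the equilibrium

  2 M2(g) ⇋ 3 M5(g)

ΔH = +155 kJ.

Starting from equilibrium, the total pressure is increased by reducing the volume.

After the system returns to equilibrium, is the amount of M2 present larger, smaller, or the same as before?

increases

Gas moles: reactants 2, products 3 (Δn_gas = +1). Compression shifts the system toward the side with fewer moles of gas — to the left.
The net shift is to the left. M2 is a reactant, so its amount increases.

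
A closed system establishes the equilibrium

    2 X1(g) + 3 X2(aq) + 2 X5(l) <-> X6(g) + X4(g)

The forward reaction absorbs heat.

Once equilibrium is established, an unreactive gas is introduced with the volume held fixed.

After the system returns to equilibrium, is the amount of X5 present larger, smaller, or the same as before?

At constant volume, adding an inert gas leaves every reacting species' partial pressure unchanged, so Q is unchanged — no shift from this change.
No net shift occurs, so the amount of X5 is unchanged.

unchanged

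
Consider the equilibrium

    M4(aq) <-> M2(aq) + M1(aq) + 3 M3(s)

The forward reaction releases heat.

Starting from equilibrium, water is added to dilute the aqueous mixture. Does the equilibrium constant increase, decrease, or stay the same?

unchanged

The equilibrium constant depends only on temperature. This perturbation may move the position of equilibrium, but since T is unchanged, K itself is unchanged.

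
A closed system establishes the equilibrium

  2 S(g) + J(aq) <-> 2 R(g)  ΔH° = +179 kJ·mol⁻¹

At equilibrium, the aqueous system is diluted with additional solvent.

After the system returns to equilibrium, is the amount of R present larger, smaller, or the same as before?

decreases

Dilution lowers every aqueous concentration by the same factor. Δn_aq = 0 − 1 = -1, so the system shifts toward the side with more dissolved moles — to the left.
The net shift is to the left. R is a product, so its amount decreases.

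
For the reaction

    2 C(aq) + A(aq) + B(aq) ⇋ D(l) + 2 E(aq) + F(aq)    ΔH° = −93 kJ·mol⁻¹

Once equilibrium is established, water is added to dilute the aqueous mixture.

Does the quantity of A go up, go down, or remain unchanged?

increases

Dilution lowers every aqueous concentration by the same factor. Δn_aq = 3 − 4 = -1, so the system shifts toward the side with more dissolved moles — to the left.
The net shift is to the left. A is a reactant, so its amount increases.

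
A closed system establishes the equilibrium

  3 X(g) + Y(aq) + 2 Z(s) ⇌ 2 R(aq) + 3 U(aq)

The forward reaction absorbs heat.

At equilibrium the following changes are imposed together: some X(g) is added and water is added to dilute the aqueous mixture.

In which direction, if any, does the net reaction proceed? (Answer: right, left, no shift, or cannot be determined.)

right

Adding X (g), a reactant, drives the reaction to the right.
Dilution lowers every aqueous concentration by the same factor. Δn_aq = 5 − 1 = +4, so the system shifts toward the side with more dissolved moles — to the right.
All effects act in the same direction — net shift to the right.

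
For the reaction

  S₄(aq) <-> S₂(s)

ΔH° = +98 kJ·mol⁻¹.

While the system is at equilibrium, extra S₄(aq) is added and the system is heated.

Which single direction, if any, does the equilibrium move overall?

right

Adding S₄ (aq), a reactant, drives the reaction to the right.
The forward reaction is endothermic. Raising T favours the endothermic direction — shift to the right.
All effects act in the same direction — net shift to the right.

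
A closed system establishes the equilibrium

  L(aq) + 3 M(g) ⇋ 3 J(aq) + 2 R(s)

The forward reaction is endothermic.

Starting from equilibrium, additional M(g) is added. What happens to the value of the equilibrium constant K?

unchanged

The equilibrium constant depends only on temperature. This perturbation may move the position of equilibrium, but since T is unchanged, K itself is unchanged.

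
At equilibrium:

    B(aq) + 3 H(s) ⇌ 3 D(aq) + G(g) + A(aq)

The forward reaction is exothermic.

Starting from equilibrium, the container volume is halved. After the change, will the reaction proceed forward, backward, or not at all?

Gas moles: reactants 0, products 1 (Δn_gas = +1). Compression shifts the system toward the side with fewer moles of gas — to the left.

left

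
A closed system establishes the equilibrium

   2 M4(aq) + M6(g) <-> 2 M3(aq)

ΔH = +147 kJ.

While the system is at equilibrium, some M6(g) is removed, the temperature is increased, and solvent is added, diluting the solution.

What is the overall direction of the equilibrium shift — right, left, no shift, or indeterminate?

Removing M6 (g), a reactant, drives the reaction to the left.
The forward reaction is endothermic. Raising T favours the endothermic direction — shift to the right.
Dilution scales every aqueous concentration by the same factor. Δn_aq = 2 − 2 = 0, so Q is unchanged — no shift.
The individual effects push in opposite directions; without quantitative information the net direction cannot be determined.

cannot be determined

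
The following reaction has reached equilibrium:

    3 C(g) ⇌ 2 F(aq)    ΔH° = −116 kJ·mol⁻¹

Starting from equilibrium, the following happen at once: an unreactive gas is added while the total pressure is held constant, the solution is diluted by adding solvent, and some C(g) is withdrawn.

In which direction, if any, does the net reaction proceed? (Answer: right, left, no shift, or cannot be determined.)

Adding inert gas at constant total pressure expands the volume and lowers every reacting partial pressure. With Δn_gas = 0 − 3 = -3, Q moves away from K toward the side with fewer gas moles, so the system shifts toward the side with more gas moles — to the left.
Dilution lowers every aqueous concentration by the same factor. Δn_aq = 2 − 0 = +2, so the system shifts toward the side with more dissolved moles — to the right.
Removing C (g), a reactant, drives the reaction to the left.
The individual effects push in opposite directions; without quantitative information the net direction cannot be determined.

cannot be determined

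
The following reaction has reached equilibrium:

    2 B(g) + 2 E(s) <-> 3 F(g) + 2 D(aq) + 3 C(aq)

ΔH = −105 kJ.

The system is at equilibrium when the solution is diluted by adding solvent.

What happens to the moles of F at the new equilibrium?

increases

Dilution lowers every aqueous concentration by the same factor. Δn_aq = 5 − 0 = +5, so the system shifts toward the side with more dissolved moles — to the right.
The net shift is to the right. F is a product, so its amount increases.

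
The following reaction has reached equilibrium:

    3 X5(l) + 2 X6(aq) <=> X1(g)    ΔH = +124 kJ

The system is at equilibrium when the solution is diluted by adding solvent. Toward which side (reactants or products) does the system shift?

Dilution lowers every aqueous concentration by the same factor. Δn_aq = 0 − 2 = -2, so the system shifts toward the side with more dissolved moles — to the left.

left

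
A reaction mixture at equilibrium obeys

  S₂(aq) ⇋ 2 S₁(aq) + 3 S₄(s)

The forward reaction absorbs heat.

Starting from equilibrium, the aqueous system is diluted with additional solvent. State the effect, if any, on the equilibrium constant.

The equilibrium constant depends only on temperature. This perturbation may move the position of equilibrium, but since T is unchanged, K itself is unchanged.

unchanged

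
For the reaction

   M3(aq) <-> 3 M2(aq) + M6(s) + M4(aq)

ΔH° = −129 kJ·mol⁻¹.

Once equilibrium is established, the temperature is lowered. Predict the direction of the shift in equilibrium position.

The forward reaction is exothermic. Lowering T favours the exothermic direction — shift to the right.

right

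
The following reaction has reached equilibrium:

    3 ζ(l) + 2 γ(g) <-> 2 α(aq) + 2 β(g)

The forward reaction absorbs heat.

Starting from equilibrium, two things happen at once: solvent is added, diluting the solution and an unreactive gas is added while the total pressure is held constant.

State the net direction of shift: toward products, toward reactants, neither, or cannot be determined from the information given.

Dilution lowers every aqueous concentration by the same factor. Δn_aq = 2 − 0 = +2, so the system shifts toward the side with more dissolved moles — to the right.
Adding inert gas at constant total pressure expands the volume, scaling every reacting partial pressure by the same factor. Δn_gas = 2 − 2 = 0, so Q is unchanged — no shift.
Only the nonzero effect(s) matter; the net shift is to the right.

right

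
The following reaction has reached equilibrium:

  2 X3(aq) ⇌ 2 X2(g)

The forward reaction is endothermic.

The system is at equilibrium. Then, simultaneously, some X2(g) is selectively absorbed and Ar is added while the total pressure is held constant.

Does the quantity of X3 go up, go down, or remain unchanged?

decreases

Removing X2 (g), a product, drives the reaction to the right.
Adding inert gas at constant total pressure expands the volume and lowers every reacting partial pressure. With Δn_gas = 2 − 0 = +2, Q moves away from K toward the side with fewer gas moles, so the system shifts toward the side with more gas moles — to the right.
The net shift is to the right. X3 is a reactant, so its amount decreases.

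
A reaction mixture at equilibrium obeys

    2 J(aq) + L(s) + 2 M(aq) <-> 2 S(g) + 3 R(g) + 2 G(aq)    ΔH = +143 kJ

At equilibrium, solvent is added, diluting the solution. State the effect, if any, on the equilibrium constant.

unchanged

The equilibrium constant depends only on temperature. This perturbation may move the position of equilibrium, but since T is unchanged, K itself is unchanged.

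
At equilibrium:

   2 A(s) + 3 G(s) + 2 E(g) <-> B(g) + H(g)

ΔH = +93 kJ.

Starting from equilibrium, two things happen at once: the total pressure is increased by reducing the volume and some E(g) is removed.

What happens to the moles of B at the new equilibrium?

Gas moles: reactants 2, products 2. Δn_gas = 0, so a volume change leaves Q equal to K — no shift from this change.
Removing E (g), a reactant, drives the reaction to the left.
The net shift is to the left. B is a product, so its amount decreases.

decreases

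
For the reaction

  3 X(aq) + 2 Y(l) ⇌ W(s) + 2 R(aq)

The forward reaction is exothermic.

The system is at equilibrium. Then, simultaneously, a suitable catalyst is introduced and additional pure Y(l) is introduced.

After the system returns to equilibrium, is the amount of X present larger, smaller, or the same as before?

A catalyst speeds both forward and reverse rates equally; it changes neither Q nor K — no shift from this change.
Y is a pure liquid; its activity is 1 regardless of amount, so Q is unaffected — no shift from this change.
No net shift occurs, so the amount of X is unchanged.

unchanged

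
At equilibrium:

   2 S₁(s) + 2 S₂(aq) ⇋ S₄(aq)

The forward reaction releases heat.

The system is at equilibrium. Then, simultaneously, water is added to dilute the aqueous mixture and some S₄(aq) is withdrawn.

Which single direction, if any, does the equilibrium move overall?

cannot be determined

Dilution lowers every aqueous concentration by the same factor. Δn_aq = 1 − 2 = -1, so the system shifts toward the side with more dissolved moles — to the left.
Removing S₄ (aq), a product, drives the reaction to the right.
The individual effects push in opposite directions; without quantitative information the net direction cannot be determined.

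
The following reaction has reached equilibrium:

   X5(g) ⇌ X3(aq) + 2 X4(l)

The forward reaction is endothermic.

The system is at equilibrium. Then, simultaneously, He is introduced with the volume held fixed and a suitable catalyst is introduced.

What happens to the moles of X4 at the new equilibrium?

unchanged

At constant volume, adding an inert gas leaves every reacting species' partial pressure unchanged, so Q is unchanged — no shift from this change.
A catalyst speeds both forward and reverse rates equally; it changes neither Q nor K — no shift from this change.
No net shift occurs, so the amount of X4 is unchanged.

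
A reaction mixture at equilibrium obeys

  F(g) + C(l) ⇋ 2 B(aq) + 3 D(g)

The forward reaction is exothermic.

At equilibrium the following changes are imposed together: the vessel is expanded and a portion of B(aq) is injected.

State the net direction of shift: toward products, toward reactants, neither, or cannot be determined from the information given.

Gas moles: reactants 1, products 3 (Δn_gas = +2). Expansion shifts the system toward the side with more moles of gas — to the right.
Adding B (aq), a product, drives the reaction to the left.
The individual effects push in opposite directions; without quantitative information the net direction cannot be determined.

cannot be determined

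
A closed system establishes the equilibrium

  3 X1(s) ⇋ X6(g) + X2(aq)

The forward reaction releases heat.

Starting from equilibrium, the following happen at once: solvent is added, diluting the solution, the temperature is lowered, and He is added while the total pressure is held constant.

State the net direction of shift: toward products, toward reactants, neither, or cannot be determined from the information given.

right

Dilution lowers every aqueous concentration by the same factor. Δn_aq = 1 − 0 = +1, so the system shifts toward the side with more dissolved moles — to the right.
The forward reaction is exothermic. Lowering T favours the exothermic direction — shift to the right.
Adding inert gas at constant total pressure expands the volume and lowers every reacting partial pressure. With Δn_gas = 1 − 0 = +1, Q moves away from K toward the side with fewer gas moles, so the system shifts toward the side with more gas moles — to the right.
All effects act in the same direction — net shift to the right.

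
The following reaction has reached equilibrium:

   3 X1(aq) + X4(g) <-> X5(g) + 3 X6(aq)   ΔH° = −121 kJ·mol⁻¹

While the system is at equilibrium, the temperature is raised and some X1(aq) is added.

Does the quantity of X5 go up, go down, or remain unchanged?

The forward reaction is exothermic. Raising T favours the endothermic direction — shift to the left.
Adding X1 (aq), a reactant, drives the reaction to the right.
The two effects oppose each other, so the net shift — and hence the change in X5 — cannot be determined from the given information.

cannot be determined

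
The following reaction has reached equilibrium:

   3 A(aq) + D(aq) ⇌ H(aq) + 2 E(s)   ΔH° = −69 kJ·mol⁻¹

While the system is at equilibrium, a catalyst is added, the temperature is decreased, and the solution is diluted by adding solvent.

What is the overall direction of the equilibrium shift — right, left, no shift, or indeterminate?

A catalyst speeds both forward and reverse rates equally; it changes neither Q nor K — no shift from this change.
The forward reaction is exothermic. Lowering T favours the exothermic direction — shift to the right.
Dilution lowers every aqueous concentration by the same factor. Δn_aq = 1 − 4 = -3, so the system shifts toward the side with more dissolved moles — to the left.
The individual effects push in opposite directions; without quantitative information the net direction cannot be determined.

cannot be determined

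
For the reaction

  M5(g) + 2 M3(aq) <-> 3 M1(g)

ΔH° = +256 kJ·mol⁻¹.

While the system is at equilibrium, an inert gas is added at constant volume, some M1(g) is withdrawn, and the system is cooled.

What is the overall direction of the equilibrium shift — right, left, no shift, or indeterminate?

cannot be determined

At constant volume, adding an inert gas leaves every reacting species' partial pressure unchanged, so Q is unchanged — no shift from this change.
Removing M1 (g), a product, drives the reaction to the right.
The forward reaction is endothermic. Lowering T favours the exothermic direction — shift to the left.
The individual effects push in opposite directions; without quantitative information the net direction cannot be determined.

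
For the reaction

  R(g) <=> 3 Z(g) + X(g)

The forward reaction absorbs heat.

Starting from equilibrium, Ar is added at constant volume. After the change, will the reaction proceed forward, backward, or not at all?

At constant volume, adding an inert gas leaves every reacting species' partial pressure unchanged, so Q is unchanged — no shift from this change.

no shift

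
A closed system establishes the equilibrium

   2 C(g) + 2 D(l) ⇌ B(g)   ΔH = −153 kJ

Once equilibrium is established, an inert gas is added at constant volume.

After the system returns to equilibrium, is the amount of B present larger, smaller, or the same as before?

unchanged

At constant volume, adding an inert gas leaves every reacting species' partial pressure unchanged, so Q is unchanged — no shift from this change.
No net shift occurs, so the amount of B is unchanged.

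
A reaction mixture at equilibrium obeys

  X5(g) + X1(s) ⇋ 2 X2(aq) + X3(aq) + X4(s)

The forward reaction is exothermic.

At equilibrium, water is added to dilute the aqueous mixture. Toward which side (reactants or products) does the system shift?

right

Dilution lowers every aqueous concentration by the same factor. Δn_aq = 3 − 0 = +3, so the system shifts toward the side with more dissolved moles — to the right.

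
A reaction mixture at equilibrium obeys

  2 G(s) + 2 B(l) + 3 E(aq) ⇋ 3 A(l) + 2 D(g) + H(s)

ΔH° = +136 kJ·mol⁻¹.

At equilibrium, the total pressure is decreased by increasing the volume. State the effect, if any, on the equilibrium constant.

The equilibrium constant depends only on temperature. This perturbation may move the position of equilibrium, but since T is unchanged, K itself is unchanged.

unchanged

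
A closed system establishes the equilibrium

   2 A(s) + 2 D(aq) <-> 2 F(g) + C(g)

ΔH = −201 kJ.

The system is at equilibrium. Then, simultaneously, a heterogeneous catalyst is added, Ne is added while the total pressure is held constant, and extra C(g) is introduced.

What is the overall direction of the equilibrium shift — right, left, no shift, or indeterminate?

cannot be determined

A catalyst speeds both forward and reverse rates equally; it changes neither Q nor K — no shift from this change.
Adding inert gas at constant total pressure expands the volume and lowers every reacting partial pressure. With Δn_gas = 3 − 0 = +3, Q moves away from K toward the side with fewer gas moles, so the system shifts toward the side with more gas moles — to the right.
Adding C (g), a product, drives the reaction to the left.
The individual effects push in opposite directions; without quantitative information the net direction cannot be determined.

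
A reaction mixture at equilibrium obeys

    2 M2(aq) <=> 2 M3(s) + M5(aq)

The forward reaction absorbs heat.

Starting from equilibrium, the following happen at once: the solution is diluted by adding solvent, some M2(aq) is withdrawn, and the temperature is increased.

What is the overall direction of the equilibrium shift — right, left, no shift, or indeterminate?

Dilution lowers every aqueous concentration by the same factor. Δn_aq = 1 − 2 = -1, so the system shifts toward the side with more dissolved moles — to the left.
Removing M2 (aq), a reactant, drives the reaction to the left.
The forward reaction is endothermic. Raising T favours the endothermic direction — shift to the right.
The individual effects push in opposite directions; without quantitative information the net direction cannot be determined.

cannot be determined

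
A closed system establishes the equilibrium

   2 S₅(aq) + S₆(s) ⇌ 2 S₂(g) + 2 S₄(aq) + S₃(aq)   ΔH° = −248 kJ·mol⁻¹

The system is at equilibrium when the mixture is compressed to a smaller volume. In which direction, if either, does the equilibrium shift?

left

Gas moles: reactants 0, products 2 (Δn_gas = +2). Compression shifts the system toward the side with fewer moles of gas — to the left.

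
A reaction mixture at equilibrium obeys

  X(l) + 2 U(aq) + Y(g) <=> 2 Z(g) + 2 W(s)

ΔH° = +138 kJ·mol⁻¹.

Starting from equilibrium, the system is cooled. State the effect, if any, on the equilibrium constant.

K depends on temperature via the van 't Hoff relation. The forward reaction is endothermic, so lowering T decreases K.

decreases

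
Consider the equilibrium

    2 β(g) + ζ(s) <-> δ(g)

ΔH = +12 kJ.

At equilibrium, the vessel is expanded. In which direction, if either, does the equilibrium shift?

Gas moles: reactants 2, products 1 (Δn_gas = -1). Expansion shifts the system toward the side with more moles of gas — to the left.

left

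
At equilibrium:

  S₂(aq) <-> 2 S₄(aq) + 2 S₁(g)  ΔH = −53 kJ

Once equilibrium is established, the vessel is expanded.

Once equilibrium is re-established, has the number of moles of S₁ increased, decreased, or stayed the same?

Gas moles: reactants 0, products 2 (Δn_gas = +2). Expansion shifts the system toward the side with more moles of gas — to the right.
The net shift is to the right. S₁ is a product, so its amount increases.

increases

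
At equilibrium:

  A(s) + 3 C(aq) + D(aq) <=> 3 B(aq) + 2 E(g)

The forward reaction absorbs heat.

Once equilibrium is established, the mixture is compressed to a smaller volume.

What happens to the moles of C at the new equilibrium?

increases

Gas moles: reactants 0, products 2 (Δn_gas = +2). Compression shifts the system toward the side with fewer moles of gas — to the left.
The net shift is to the left. C is a reactant, so its amount increases.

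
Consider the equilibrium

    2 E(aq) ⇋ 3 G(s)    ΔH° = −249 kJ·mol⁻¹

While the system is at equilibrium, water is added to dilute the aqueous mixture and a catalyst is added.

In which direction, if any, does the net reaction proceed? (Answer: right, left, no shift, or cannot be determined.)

Dilution lowers every aqueous concentration by the same factor. Δn_aq = 0 − 2 = -2, so the system shifts toward the side with more dissolved moles — to the left.
A catalyst speeds both forward and reverse rates equally; it changes neither Q nor K — no shift from this change.
Only the nonzero effect(s) matter; the net shift is to the left.

left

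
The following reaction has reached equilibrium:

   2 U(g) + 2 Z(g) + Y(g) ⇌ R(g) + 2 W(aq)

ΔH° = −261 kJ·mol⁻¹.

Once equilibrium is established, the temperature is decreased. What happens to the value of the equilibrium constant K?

K depends on temperature via the van 't Hoff relation. The forward reaction is exothermic, so lowering T increases K.

increases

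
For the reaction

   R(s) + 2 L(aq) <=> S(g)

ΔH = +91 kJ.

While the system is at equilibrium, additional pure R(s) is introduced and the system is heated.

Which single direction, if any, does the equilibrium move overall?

R is a pure solid; its activity is 1 regardless of amount, so Q is unaffected — no shift from this change.
The forward reaction is endothermic. Raising T favours the endothermic direction — shift to the right.
Only the nonzero effect(s) matter; the net shift is to the right.

right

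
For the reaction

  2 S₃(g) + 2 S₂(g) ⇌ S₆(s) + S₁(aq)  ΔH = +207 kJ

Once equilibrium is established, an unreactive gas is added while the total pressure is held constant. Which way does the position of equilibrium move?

left

Adding inert gas at constant total pressure expands the volume and lowers every reacting partial pressure. With Δn_gas = 0 − 4 = -4, Q moves away from K toward the side with fewer gas moles, so the system shifts toward the side with more gas moles — to the left.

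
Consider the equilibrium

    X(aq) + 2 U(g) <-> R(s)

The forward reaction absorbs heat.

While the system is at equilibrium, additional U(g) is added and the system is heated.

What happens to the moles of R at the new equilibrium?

increases

Adding U (g), a reactant, drives the reaction to the right.
The forward reaction is endothermic. Raising T favours the endothermic direction — shift to the right.
The net shift is to the right. R is a product, so its amount increases.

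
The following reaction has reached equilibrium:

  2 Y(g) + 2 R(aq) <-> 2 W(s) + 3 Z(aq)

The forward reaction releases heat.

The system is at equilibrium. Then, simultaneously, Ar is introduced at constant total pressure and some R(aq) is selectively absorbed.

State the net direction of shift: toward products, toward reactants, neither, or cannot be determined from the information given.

Adding inert gas at constant total pressure expands the volume and lowers every reacting partial pressure. With Δn_gas = 0 − 2 = -2, Q moves away from K toward the side with fewer gas moles, so the system shifts toward the side with more gas moles — to the left.
Removing R (aq), a reactant, drives the reaction to the left.
All effects act in the same direction — net shift to the left.

left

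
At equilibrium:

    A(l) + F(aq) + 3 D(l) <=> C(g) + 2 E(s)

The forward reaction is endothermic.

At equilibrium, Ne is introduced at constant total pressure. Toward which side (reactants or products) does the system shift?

right

Adding inert gas at constant total pressure expands the volume and lowers every reacting partial pressure. With Δn_gas = 1 − 0 = +1, Q moves away from K toward the side with fewer gas moles, so the system shifts toward the side with more gas moles — to the right.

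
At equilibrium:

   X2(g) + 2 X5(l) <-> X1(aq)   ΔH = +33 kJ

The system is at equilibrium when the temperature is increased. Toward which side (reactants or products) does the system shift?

right

The forward reaction is endothermic. Raising T favours the endothermic direction — shift to the right.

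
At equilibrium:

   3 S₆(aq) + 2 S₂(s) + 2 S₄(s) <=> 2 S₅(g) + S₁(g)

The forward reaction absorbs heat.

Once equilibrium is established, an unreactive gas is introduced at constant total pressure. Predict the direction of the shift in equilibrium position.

Adding inert gas at constant total pressure expands the volume and lowers every reacting partial pressure. With Δn_gas = 3 − 0 = +3, Q moves away from K toward the side with fewer gas moles, so the system shifts toward the side with more gas moles — to the right.

right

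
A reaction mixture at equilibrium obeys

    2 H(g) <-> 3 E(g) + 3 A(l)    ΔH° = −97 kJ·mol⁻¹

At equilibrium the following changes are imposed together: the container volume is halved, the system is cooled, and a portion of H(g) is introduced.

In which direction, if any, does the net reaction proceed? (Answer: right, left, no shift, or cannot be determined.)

cannot be determined

Gas moles: reactants 2, products 3 (Δn_gas = +1). Compression shifts the system toward the side with fewer moles of gas — to the left.
The forward reaction is exothermic. Lowering T favours the exothermic direction — shift to the right.
Adding H (g), a reactant, drives the reaction to the right.
The individual effects push in opposite directions; without quantitative information the net direction cannot be determined.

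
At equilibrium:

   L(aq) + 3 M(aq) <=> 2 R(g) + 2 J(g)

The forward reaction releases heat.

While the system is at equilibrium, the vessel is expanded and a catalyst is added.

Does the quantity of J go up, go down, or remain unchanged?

Gas moles: reactants 0, products 4 (Δn_gas = +4). Expansion shifts the system toward the side with more moles of gas — to the right.
A catalyst speeds both forward and reverse rates equally; it changes neither Q nor K — no shift from this change.
The net shift is to the right. J is a product, so its amount increases.

increases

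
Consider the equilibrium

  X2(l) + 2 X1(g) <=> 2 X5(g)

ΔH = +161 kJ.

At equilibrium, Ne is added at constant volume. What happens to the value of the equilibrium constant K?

unchanged

The equilibrium constant depends only on temperature. This perturbation changes neither the position of equilibrium nor K.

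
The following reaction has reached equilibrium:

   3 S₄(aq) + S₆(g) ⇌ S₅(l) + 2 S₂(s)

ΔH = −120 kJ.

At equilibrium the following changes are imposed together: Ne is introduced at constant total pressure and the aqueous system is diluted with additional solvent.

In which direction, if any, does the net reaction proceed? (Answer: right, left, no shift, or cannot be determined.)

Adding inert gas at constant total pressure expands the volume and lowers every reacting partial pressure. With Δn_gas = 0 − 1 = -1, Q moves away from K toward the side with fewer gas moles, so the system shifts toward the side with more gas moles — to the left.
Dilution lowers every aqueous concentration by the same factor. Δn_aq = 0 − 3 = -3, so the system shifts toward the side with more dissolved moles — to the left.
All effects act in the same direction — net shift to the left.

left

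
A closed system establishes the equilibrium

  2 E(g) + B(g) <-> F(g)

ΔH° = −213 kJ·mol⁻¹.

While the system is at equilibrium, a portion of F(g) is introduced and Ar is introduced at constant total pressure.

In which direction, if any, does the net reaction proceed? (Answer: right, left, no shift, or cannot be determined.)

left

Adding F (g), a product, drives the reaction to the left.
Adding inert gas at constant total pressure expands the volume and lowers every reacting partial pressure. With Δn_gas = 1 − 3 = -2, Q moves away from K toward the side with fewer gas moles, so the system shifts toward the side with more gas moles — to the left.
All effects act in the same direction — net shift to the left.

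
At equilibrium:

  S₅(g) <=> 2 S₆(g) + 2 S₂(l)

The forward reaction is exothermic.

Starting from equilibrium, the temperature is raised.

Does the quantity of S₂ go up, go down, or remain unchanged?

decreases

The forward reaction is exothermic. Raising T favours the endothermic direction — shift to the left.
The net shift is to the left. S₂ is a product, so its amount decreases.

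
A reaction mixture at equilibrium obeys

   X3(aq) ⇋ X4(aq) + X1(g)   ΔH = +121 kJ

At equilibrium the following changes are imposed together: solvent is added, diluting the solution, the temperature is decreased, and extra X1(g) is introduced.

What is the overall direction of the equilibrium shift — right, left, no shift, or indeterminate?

Dilution scales every aqueous concentration by the same factor. Δn_aq = 1 − 1 = 0, so Q is unchanged — no shift.
The forward reaction is endothermic. Lowering T favours the exothermic direction — shift to the left.
Adding X1 (g), a product, drives the reaction to the left.
Only the nonzero effect(s) matter; the net shift is to the left.

left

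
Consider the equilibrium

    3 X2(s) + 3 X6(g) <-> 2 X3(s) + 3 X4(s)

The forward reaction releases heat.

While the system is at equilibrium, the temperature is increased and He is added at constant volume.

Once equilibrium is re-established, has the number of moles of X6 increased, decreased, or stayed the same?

The forward reaction is exothermic. Raising T favours the endothermic direction — shift to the left.
At constant volume, adding an inert gas leaves every reacting species' partial pressure unchanged, so Q is unchanged — no shift from this change.
The net shift is to the left. X6 is a reactant, so its amount increases.

increases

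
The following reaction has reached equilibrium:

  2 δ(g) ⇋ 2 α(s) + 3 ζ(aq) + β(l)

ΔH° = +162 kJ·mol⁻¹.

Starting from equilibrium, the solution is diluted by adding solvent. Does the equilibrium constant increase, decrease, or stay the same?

The equilibrium constant depends only on temperature. This perturbation may move the position of equilibrium, but since T is unchanged, K itself is unchanged.

unchanged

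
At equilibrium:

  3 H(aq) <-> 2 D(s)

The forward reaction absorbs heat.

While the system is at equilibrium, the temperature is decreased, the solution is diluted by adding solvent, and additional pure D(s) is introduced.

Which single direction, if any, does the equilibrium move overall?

left

The forward reaction is endothermic. Lowering T favours the exothermic direction — shift to the left.
Dilution lowers every aqueous concentration by the same factor. Δn_aq = 0 − 3 = -3, so the system shifts toward the side with more dissolved moles — to the left.
D is a pure solid; its activity is 1 regardless of amount, so Q is unaffected — no shift from this change.
Only the nonzero effect(s) matter; the net shift is to the left.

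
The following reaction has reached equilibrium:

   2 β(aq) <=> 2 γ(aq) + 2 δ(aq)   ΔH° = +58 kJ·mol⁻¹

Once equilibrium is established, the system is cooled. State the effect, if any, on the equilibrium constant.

decreases

K depends on temperature via the van 't Hoff relation. The forward reaction is endothermic, so lowering T decreases K.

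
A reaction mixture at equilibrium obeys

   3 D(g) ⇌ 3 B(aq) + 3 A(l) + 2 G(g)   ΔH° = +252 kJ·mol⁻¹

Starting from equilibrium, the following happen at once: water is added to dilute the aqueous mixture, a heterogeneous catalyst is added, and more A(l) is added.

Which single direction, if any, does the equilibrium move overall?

right

Dilution lowers every aqueous concentration by the same factor. Δn_aq = 3 − 0 = +3, so the system shifts toward the side with more dissolved moles — to the right.
A catalyst speeds both forward and reverse rates equally; it changes neither Q nor K — no shift from this change.
A is a pure liquid; its activity is 1 regardless of amount, so Q is unaffected — no shift from this change.
Only the nonzero effect(s) matter; the net shift is to the right.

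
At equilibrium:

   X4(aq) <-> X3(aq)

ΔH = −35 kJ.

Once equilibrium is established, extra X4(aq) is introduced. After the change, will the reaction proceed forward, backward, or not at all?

Adding X4 (aq), a reactant, drives the reaction to the right.

right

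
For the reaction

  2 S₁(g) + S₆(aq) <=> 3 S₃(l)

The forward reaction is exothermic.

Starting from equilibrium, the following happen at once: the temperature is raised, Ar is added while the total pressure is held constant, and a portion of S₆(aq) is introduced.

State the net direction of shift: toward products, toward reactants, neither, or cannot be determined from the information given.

cannot be determined

The forward reaction is exothermic. Raising T favours the endothermic direction — shift to the left.
Adding inert gas at constant total pressure expands the volume and lowers every reacting partial pressure. With Δn_gas = 0 − 2 = -2, Q moves away from K toward the side with fewer gas moles, so the system shifts toward the side with more gas moles — to the left.
Adding S₆ (aq), a reactant, drives the reaction to the right.
The individual effects push in opposite directions; without quantitative information the net direction cannot be determined.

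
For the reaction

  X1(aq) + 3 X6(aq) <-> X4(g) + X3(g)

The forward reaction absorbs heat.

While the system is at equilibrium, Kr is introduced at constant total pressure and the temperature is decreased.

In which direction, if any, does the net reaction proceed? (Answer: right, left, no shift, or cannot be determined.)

Adding inert gas at constant total pressure expands the volume and lowers every reacting partial pressure. With Δn_gas = 2 − 0 = +2, Q moves away from K toward the side with fewer gas moles, so the system shifts toward the side with more gas moles — to the right.
The forward reaction is endothermic. Lowering T favours the exothermic direction — shift to the left.
The individual effects push in opposite directions; without quantitative information the net direction cannot be determined.

cannot be determined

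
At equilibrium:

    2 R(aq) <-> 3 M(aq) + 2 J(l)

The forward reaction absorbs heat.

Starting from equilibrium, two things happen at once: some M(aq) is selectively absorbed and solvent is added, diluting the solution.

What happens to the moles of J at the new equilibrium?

Removing M (aq), a product, drives the reaction to the right.
Dilution lowers every aqueous concentration by the same factor. Δn_aq = 3 − 2 = +1, so the system shifts toward the side with more dissolved moles — to the right.
The net shift is to the right. J is a product, so its amount increases.

increases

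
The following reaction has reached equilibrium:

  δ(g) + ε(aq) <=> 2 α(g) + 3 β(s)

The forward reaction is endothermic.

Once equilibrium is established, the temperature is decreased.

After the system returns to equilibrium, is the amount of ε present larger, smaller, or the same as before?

increases

The forward reaction is endothermic. Lowering T favours the exothermic direction — shift to the left.
The net shift is to the left. ε is a reactant, so its amount increases.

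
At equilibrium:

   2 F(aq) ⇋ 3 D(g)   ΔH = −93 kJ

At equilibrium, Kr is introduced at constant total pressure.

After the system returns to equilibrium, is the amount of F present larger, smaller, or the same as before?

Adding inert gas at constant total pressure expands the volume and lowers every reacting partial pressure. With Δn_gas = 3 − 0 = +3, Q moves away from K toward the side with fewer gas moles, so the system shifts toward the side with more gas moles — to the right.
The net shift is to the right. F is a reactant, so its amount decreases.

decreases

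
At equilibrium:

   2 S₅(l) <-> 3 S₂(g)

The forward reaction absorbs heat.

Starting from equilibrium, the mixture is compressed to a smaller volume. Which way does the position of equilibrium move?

Gas moles: reactants 0, products 3 (Δn_gas = +3). Compression shifts the system toward the side with fewer moles of gas — to the left.

left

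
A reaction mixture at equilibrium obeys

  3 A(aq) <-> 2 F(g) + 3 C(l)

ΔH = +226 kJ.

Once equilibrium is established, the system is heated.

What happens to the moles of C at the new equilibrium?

The forward reaction is endothermic. Raising T favours the endothermic direction — shift to the right.
The net shift is to the right. C is a product, so its amount increases.

increases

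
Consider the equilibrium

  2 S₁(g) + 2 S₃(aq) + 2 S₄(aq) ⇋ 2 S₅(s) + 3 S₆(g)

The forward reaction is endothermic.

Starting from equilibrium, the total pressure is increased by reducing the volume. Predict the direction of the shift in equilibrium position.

left

Gas moles: reactants 2, products 3 (Δn_gas = +1). Compression shifts the system toward the side with fewer moles of gas — to the left.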